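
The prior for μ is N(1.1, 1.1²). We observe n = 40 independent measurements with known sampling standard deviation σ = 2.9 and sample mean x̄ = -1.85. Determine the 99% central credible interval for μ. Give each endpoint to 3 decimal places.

[-2.503, -0.323]

Posterior precision = 1/1.1² + 40/2.9² = 0.8264 + 4.7562 = 5.5827, so posterior SD = 0.4232.
Posterior mean = (1.1/1.1² + 40·-1.85/2.9²) / 5.5827 = -1.4133.
Interval: -1.4133 ± 2.576 × 0.4232 → [-2.503, -0.323].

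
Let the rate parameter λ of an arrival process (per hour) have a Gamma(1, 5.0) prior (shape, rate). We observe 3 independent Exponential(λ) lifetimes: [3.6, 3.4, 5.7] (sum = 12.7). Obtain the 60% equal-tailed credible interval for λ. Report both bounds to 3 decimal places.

[0.130, 0.312]

Posterior: Gamma(1+3, 5.0+12.7) = Gamma(4, 17.7) (shape, rate).
Equal-tailed 60% interval: Gamma(4, 17.7) quantiles at 0.2 and 0.8.
Posterior mean ≈ 0.226, SD ≈ 0.113; a Normal approximation gives roughly [0.131, 0.321].
Exact: lower = 0.130; upper = 0.312.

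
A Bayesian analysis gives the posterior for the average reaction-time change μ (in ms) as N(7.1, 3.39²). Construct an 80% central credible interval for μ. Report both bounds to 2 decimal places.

The posterior is symmetric, so the 80% equal-tailed interval is μ = 7.1 ± z·3.39 with z = 1.282.
Half-width: 1.282 × 3.39 = 4.34.
7.1 − 4.34 = 2.76; 7.1 + 4.34 = 11.44.

[2.76, 11.44]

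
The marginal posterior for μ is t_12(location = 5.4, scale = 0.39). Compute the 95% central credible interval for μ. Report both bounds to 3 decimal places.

[4.550, 6.250]

The t_12 distribution is symmetric; the 95% interval is 5.4 ± t·0.39 with t_{0.975,12} = 2.179.
Half-width: 2.179 × 0.39 = 0.850.
5.4 − 0.850 = 4.550; 5.4 + 0.850 = 6.250.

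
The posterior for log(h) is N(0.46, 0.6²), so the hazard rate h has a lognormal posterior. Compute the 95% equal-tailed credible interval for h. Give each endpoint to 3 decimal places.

On the log scale the 95% interval is 0.46 ± 1.960 × 0.6 = [-0.7160, 1.6360].
Exponentiate: [e^-0.7160, e^1.6360] = [0.489, 5.134].

[0.489, 5.134]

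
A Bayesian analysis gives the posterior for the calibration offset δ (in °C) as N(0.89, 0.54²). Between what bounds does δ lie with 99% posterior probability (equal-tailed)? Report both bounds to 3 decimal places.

[-0.501, 2.281]

The posterior is symmetric, so the 99% equal-tailed interval is δ = 0.89 ± z·0.54 with z = 2.576.
Half-width: 2.576 × 0.54 = 1.391.
0.89 − 1.391 = -0.501; 0.89 + 1.391 = 2.281.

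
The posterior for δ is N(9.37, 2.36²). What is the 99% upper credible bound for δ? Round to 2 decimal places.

Need U with P(δ ≤ U) = 0.99: U = 9.37 + z_{0.01}·2.36.
z = 2.326; U = 9.37 + 2.326 × 2.36 = 14.86.

14.86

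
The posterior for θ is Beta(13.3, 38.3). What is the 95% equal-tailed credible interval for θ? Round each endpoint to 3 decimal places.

[0.149, 0.384]

Posterior: Beta(13.3, 38.3).
Equal-tailed 95% interval: the 0.025 and 0.975 quantiles of Beta(13.3, 38.3).
Posterior mean ≈ 0.258, SD ≈ 0.060; a Normal approximation gives roughly [0.140, 0.376].
Exact: F⁻¹(0.025) = 0.149; F⁻¹(0.975) = 0.384.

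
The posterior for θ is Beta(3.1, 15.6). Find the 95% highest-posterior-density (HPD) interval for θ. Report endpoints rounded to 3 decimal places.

[0.024, 0.330]

The posterior is unimodal and skewed, so the HPD interval has equal density at both endpoints and is the shortest 95% interval.
Solving f(0.024) = f(0.330) with F(0.330) − F(0.024) = 0.95 gives [0.024, 0.330].
For comparison, the equal-tailed interval is [0.039, 0.359]; the HPD is narrower and shifted toward the mode.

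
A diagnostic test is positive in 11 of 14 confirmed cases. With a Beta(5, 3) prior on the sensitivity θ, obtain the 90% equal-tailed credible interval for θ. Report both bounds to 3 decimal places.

Posterior: Beta(5+11, 3+3) = Beta(16, 6).
Equal-tailed 90% interval: the 0.05 and 0.95 quantiles of Beta(16, 6).
Posterior mean ≈ 0.727, SD ≈ 0.093; a Normal approximation gives roughly [0.575, 0.880].
Exact: F⁻¹(0.05) = 0.563; F⁻¹(0.95) = 0.868.

[0.563, 0.868]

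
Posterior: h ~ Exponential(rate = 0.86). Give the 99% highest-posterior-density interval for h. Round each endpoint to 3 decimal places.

The exponential density is strictly decreasing on [0, ∞), so the HPD interval is anchored at 0: [0, q] with P(h ≤ q) = 0.99.
q = −ln(1 − 0.99) / 0.86 = 4.6052 / 0.86 = 5.355.

[0.000, 5.355]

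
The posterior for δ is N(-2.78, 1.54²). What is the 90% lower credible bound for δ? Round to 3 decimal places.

Need L with P(δ ≥ L) = 0.90: L = -2.78 − z_{0.1}·1.54.
z = 1.282; L = -2.78 − 1.282 × 1.54 = -4.754.

-4.754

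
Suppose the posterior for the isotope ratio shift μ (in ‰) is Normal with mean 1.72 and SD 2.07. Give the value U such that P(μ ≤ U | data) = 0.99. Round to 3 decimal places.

Need U with P(μ ≤ U) = 0.99: U = 1.72 + z_{0.01}·2.07.
z = 2.326; U = 1.72 + 2.326 × 2.07 = 6.536.

6.536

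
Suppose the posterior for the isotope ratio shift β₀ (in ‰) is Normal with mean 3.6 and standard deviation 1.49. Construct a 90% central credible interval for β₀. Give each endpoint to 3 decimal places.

[1.149, 6.051]

The posterior is symmetric, so the 90% equal-tailed interval is β₀ = 3.6 ± z·1.49 with z = 1.645.
Half-width: 1.645 × 1.49 = 2.451.
3.6 − 2.451 = 1.149; 3.6 + 2.451 = 6.051.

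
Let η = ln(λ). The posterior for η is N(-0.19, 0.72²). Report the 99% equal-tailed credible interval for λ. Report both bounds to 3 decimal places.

[0.129, 5.284]

On the log scale the 99% interval is -0.19 ± 2.576 × 0.72 = [-2.0446, 1.6646].
Exponentiate: [e^-2.0446, e^1.6646] = [0.129, 5.284].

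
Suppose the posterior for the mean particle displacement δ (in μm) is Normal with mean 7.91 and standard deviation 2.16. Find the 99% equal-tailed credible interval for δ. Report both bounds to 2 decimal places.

[2.35, 13.47]

The posterior is symmetric, so the 99% equal-tailed interval is δ = 7.91 ± z·2.16 with z = 2.576.
Half-width: 2.576 × 2.16 = 5.56.
7.91 − 5.56 = 2.35; 7.91 + 5.56 = 13.47.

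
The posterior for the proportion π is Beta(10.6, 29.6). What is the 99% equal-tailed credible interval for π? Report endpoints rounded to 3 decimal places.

Posterior: Beta(10.6, 29.6).
Equal-tailed 99% interval: the 0.005 and 0.995 quantiles of Beta(10.6, 29.6).
Posterior mean ≈ 0.264, SD ≈ 0.069; a Normal approximation gives roughly [0.087, 0.441].
Exact: F⁻¹(0.005) = 0.112; F⁻¹(0.995) = 0.458.

[0.112, 0.458]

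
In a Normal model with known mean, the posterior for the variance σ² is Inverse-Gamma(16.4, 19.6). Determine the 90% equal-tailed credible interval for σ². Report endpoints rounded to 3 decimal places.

[0.831, 1.893]

Inverse-Gamma(16.4, 19.6) quantiles: F⁻¹(0.05) and F⁻¹(0.95).
Equivalently, 1/σ² ~ Gamma(16.4, rate = 19.6); invert its 0.95 and 0.05 quantiles.
Posterior mean ≈ 1.273, SD ≈ 0.335; a Normal approximation gives roughly [0.721, 1.824].
Exact: lower = 0.831; upper = 1.893.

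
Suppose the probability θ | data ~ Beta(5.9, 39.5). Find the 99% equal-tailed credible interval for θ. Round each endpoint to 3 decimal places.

[0.035, 0.284]

Posterior: Beta(5.9, 39.5).
Equal-tailed 99% interval: the 0.005 and 0.995 quantiles of Beta(5.9, 39.5).
Posterior mean ≈ 0.130, SD ≈ 0.049; a Normal approximation gives roughly [0.003, 0.257].
Exact: F⁻¹(0.005) = 0.035; F⁻¹(0.995) = 0.284.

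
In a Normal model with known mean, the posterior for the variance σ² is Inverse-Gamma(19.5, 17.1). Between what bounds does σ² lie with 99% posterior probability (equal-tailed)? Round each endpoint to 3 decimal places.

Inverse-Gamma(19.5, 17.1) quantiles: F⁻¹(0.005) and F⁻¹(0.995).
Equivalently, 1/σ² ~ Gamma(19.5, rate = 17.1); invert its 0.995 and 0.005 quantiles.
Posterior mean ≈ 0.924, SD ≈ 0.221; a Normal approximation gives roughly [0.355, 1.493].
Exact: lower = 0.522; upper = 1.710.

[0.522, 1.710]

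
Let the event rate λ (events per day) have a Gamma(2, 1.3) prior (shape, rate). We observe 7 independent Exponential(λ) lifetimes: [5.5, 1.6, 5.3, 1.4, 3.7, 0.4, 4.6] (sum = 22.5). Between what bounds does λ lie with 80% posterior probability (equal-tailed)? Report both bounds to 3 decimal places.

Posterior: Gamma(2+7, 1.3+22.5) = Gamma(9, 23.8) (shape, rate).
Equal-tailed 80% interval: Gamma(9, 23.8) quantiles at 0.1 and 0.9.
Posterior mean ≈ 0.378, SD ≈ 0.126; a Normal approximation gives roughly [0.217, 0.540].
Exact: lower = 0.228; upper = 0.546.

[0.228, 0.546]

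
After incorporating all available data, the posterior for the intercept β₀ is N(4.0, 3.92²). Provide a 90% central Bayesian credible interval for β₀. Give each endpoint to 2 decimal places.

[-2.45, 10.45]

The posterior is symmetric, so the 90% equal-tailed interval is β₀ = 4.0 ± z·3.92 with z = 1.645.
Half-width: 1.645 × 3.92 = 6.45.
4.0 − 6.45 = -2.45; 4.0 + 6.45 = 10.45.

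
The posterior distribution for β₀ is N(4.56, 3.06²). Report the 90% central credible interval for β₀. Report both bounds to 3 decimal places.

[-0.473, 9.593]

The posterior is symmetric, so the 90% equal-tailed interval is β₀ = 4.56 ± z·3.06 with z = 1.645.
Half-width: 1.645 × 3.06 = 5.033.
4.56 − 5.033 = -0.473; 4.56 + 5.033 = 9.593.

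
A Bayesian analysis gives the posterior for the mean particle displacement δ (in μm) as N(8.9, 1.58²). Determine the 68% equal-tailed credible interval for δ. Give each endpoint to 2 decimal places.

The posterior is symmetric, so the 68% equal-tailed interval is δ = 8.9 ± z·1.58 with z = 0.994.
Half-width: 0.994 × 1.58 = 1.57.
8.9 − 1.57 = 7.33; 8.9 + 1.57 = 10.47.

[7.33, 10.47]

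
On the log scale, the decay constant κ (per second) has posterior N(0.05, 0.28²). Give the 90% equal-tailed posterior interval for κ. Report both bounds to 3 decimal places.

[0.663, 1.666]

On the log scale the 90% interval is 0.05 ± 1.645 × 0.28 = [-0.4106, 0.5106].
Exponentiate: [e^-0.4106, e^0.5106] = [0.663, 1.666].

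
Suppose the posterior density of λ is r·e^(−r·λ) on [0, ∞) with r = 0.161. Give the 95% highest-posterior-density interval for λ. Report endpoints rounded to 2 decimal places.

The exponential density is strictly decreasing on [0, ∞), so the HPD interval is anchored at 0: [0, q] with P(λ ≤ q) = 0.95.
q = −ln(1 − 0.95) / 0.161 = 2.9957 / 0.161 = 18.61.

[0.00, 18.61]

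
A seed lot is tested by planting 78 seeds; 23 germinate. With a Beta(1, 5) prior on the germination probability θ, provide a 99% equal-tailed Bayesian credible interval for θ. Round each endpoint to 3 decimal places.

Posterior: Beta(1+23, 5+55) = Beta(24, 60).
Equal-tailed 99% interval: the 0.005 and 0.995 quantiles of Beta(24, 60).
Posterior mean ≈ 0.286, SD ≈ 0.049; a Normal approximation gives roughly [0.159, 0.412].
Exact: F⁻¹(0.005) = 0.170; F⁻¹(0.995) = 0.420.

[0.170, 0.420]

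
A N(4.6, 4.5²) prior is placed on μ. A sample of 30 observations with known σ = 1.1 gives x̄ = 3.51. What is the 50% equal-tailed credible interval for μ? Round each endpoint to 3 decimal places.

Posterior precision = 1/4.5² + 30/1.1² = 0.0494 + 24.7934 = 24.8428, so posterior SD = 0.2006.
Posterior mean = (4.6/4.5² + 30·3.51/1.1²) / 24.8428 = 3.5122.
Interval: 3.5122 ± 0.674 × 0.2006 → [3.377, 3.647].

[3.377, 3.647]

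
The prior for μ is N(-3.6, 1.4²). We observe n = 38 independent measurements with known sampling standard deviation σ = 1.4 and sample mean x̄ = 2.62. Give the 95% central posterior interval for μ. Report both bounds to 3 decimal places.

[2.021, 2.900]

Posterior precision = 1/1.4² + 38/1.4² = 0.5102 + 19.3878 = 19.8980, so posterior SD = 0.2242.
Posterior mean = (-3.6/1.4² + 38·2.62/1.4²) / 19.8980 = 2.4605.
Interval: 2.4605 ± 1.960 × 0.2242 → [2.021, 2.900].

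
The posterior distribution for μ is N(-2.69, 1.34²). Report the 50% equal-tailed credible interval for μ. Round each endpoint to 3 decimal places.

[-3.594, -1.786]

The posterior is symmetric, so the 50% equal-tailed interval is μ = -2.69 ± z·1.34 with z = 0.674.
Half-width: 0.674 × 1.34 = 0.904.
-2.69 − 0.904 = -3.594; -2.69 + 0.904 = -1.786.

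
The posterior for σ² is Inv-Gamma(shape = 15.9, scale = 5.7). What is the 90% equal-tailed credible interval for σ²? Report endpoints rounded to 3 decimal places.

Inverse-Gamma(15.9, 5.7) quantiles: F⁻¹(0.05) and F⁻¹(0.95).
Equivalently, 1/σ² ~ Gamma(15.9, rate = 5.7); invert its 0.95 and 0.05 quantiles.
Posterior mean ≈ 0.383, SD ≈ 0.103; a Normal approximation gives roughly [0.214, 0.551].
Exact: lower = 0.248; upper = 0.572.

[0.248, 0.572]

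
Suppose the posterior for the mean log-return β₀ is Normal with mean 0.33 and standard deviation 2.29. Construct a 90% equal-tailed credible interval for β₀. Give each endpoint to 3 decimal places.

[-3.437, 4.097]

The posterior is symmetric, so the 90% equal-tailed interval is β₀ = 0.33 ± z·2.29 with z = 1.645.
Half-width: 1.645 × 2.29 = 3.767.
0.33 − 3.767 = -3.437; 0.33 + 3.767 = 4.097.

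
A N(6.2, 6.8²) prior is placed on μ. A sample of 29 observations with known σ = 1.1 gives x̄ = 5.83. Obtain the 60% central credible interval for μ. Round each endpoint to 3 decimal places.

[5.658, 6.002]

Posterior precision = 1/6.8² + 29/1.1² = 0.0216 + 23.9669 = 23.9886, so posterior SD = 0.2042.
Posterior mean = (6.2/6.8² + 29·5.83/1.1²) / 23.9886 = 5.8303.
Interval: 5.8303 ± 0.842 × 0.2042 → [5.658, 6.002].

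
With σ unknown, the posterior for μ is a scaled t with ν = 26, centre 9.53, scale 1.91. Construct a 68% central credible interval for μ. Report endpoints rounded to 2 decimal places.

The t_26 distribution is symmetric; the 68% interval is 9.53 ± t·1.91 with t_{0.84,26} = 1.014.
Half-width: 1.014 × 1.91 = 1.94.
9.53 − 1.94 = 7.59; 9.53 + 1.94 = 11.47.

[7.59, 11.47]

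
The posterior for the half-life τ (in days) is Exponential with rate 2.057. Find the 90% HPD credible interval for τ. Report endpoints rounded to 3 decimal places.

The exponential density is strictly decreasing on [0, ∞), so the HPD interval is anchored at 0: [0, q] with P(τ ≤ q) = 0.90.
q = −ln(1 − 0.90) / 2.057 = 2.3026 / 2.057 = 1.119.

[0.000, 1.119]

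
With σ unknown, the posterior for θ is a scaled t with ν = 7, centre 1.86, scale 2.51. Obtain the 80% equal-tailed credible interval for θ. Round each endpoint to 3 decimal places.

[-1.691, 5.411]

The t_7 distribution is symmetric; the 80% interval is 1.86 ± t·2.51 with t_{0.9,7} = 1.415.
Half-width: 1.415 × 2.51 = 3.551.
1.86 − 3.551 = -1.691; 1.86 + 3.551 = 5.411.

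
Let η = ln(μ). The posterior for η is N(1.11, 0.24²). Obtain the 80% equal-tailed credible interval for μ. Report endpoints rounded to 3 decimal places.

On the log scale the 80% interval is 1.11 ± 1.282 × 0.24 = [0.8024, 1.4176].
Exponentiate: [e^0.8024, e^1.4176] = [2.231, 4.127].

[2.231, 4.127]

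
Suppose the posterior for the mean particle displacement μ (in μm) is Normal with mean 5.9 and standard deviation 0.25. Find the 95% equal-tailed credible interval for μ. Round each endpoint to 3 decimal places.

[5.410, 6.390]

The posterior is symmetric, so the 95% equal-tailed interval is μ = 5.9 ± z·0.25 with z = 1.960.
Half-width: 1.960 × 0.25 = 0.490.
5.9 − 0.490 = 5.410; 5.9 + 0.490 = 6.390.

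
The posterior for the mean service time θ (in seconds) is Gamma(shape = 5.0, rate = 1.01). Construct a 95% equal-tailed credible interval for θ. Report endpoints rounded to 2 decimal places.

Posterior: Gamma(shape 5.0, rate 1.01).
Equal-tailed 95% interval: Gamma(5.0, 1.01) quantiles at 0.025 and 0.975.
Posterior mean ≈ 4.95, SD ≈ 2.21; a Normal approximation gives roughly [0.61, 9.29].
Exact: lower = 1.61; upper = 10.14.

[1.61, 10.14]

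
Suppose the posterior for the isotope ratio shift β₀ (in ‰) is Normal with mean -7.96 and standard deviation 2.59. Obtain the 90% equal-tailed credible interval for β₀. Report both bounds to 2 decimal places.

The posterior is symmetric, so the 90% equal-tailed interval is β₀ = -7.96 ± z·2.59 with z = 1.645.
Half-width: 1.645 × 2.59 = 4.26.
-7.96 − 4.26 = -12.22; -7.96 + 4.26 = -3.70.

[-12.22, -3.70]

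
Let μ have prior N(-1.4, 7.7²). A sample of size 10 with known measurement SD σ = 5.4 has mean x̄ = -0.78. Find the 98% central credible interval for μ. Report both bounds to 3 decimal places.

Posterior precision = 1/7.7² + 10/5.4² = 0.0169 + 0.3429 = 0.3598, so posterior SD = 1.6671.
Posterior mean = (-1.4/7.7² + 10·-0.78/5.4²) / 0.3598 = -0.8091.
Interval: -0.8091 ± 2.326 × 1.6671 → [-4.687, 3.069].

[-4.687, 3.069]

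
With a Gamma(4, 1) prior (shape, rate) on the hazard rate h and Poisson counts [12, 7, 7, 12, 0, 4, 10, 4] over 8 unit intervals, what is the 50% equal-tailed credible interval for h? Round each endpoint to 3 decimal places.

[6.068, 7.225]

Posterior: Gamma(4+56, 1+8) = Gamma(60, 9) (shape, rate).
Equal-tailed 50% interval: Gamma(60, 9) quantiles at 0.25 and 0.75.
Posterior mean ≈ 6.667, SD ≈ 0.861; a Normal approximation gives roughly [6.086, 7.247].
Exact: lower = 6.068; upper = 7.225.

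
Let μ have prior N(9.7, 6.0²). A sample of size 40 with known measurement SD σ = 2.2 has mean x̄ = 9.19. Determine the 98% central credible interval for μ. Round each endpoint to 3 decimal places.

[8.384, 10.000]

Posterior precision = 1/6.0² + 40/2.2² = 0.0278 + 8.2645 = 8.2922, so posterior SD = 0.3473.
Posterior mean = (9.7/6.0² + 40·9.19/2.2²) / 8.2922 = 9.1917.
Interval: 9.1917 ± 2.326 × 0.3473 → [8.384, 10.000].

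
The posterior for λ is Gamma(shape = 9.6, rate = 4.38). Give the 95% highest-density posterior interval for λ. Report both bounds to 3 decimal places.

[0.918, 3.602]

The posterior is unimodal and skewed, so the HPD interval has equal density at both endpoints and is the shortest 95% interval.
Solving f(0.918) = f(3.602) with F(3.602) − F(0.918) = 0.95 gives [0.918, 3.602].
For comparison, the equal-tailed interval is [1.032, 3.780]; the HPD is narrower and shifted toward the mode.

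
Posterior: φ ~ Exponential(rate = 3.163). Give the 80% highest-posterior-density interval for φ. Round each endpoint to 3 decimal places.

[0.000, 0.509]

The exponential density is strictly decreasing on [0, ∞), so the HPD interval is anchored at 0: [0, q] with P(φ ≤ q) = 0.80.
q = −ln(1 − 0.80) / 3.163 = 1.6094 / 3.163 = 0.509.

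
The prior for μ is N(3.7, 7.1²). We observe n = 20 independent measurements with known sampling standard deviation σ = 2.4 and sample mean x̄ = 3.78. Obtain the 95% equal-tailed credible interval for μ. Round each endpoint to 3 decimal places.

Posterior precision = 1/7.1² + 20/2.4² = 0.0198 + 3.4722 = 3.4921, so posterior SD = 0.5351.
Posterior mean = (3.7/7.1² + 20·3.78/2.4²) / 3.4921 = 3.7795.
Interval: 3.7795 ± 1.960 × 0.5351 → [2.731, 4.828].

[2.731, 4.828]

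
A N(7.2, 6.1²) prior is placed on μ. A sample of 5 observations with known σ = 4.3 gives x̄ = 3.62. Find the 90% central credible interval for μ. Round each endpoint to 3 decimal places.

Posterior precision = 1/6.1² + 5/4.3² = 0.0269 + 0.2704 = 0.2973, so posterior SD = 1.8340.
Posterior mean = (7.2/6.1² + 5·3.62/4.3²) / 0.2973 = 3.9436.
Interval: 3.9436 ± 1.645 × 1.8340 → [0.927, 6.960].

[0.927, 6.960]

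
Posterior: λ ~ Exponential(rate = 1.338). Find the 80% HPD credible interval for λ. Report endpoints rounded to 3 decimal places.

The exponential density is strictly decreasing on [0, ∞), so the HPD interval is anchored at 0: [0, q] with P(λ ≤ q) = 0.80.
q = −ln(1 − 0.80) / 1.338 = 1.6094 / 1.338 = 1.203.

[0.000, 1.203]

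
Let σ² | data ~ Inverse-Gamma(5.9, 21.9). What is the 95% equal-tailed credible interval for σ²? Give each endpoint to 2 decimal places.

[1.90, 10.22]

Inverse-Gamma(5.9, 21.9) quantiles: F⁻¹(0.025) and F⁻¹(0.975).
Equivalently, 1/σ² ~ Gamma(5.9, rate = 21.9); invert its 0.975 and 0.025 quantiles.
Posterior mean ≈ 4.47, SD ≈ 2.26; a Normal approximation gives roughly [0.03, 8.91].
Exact: lower = 1.90; upper = 10.22.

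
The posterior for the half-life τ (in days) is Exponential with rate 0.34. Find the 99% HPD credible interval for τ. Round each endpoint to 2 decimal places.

The exponential density is strictly decreasing on [0, ∞), so the HPD interval is anchored at 0: [0, q] with P(τ ≤ q) = 0.99.
q = −ln(1 − 0.99) / 0.34 = 4.6052 / 0.34 = 13.54.

[0.00, 13.54]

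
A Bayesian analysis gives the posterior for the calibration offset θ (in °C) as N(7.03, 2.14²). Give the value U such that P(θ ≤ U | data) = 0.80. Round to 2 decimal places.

8.83

Need U with P(θ ≤ U) = 0.80: U = 7.03 + z_{0.2}·2.14.
z = 0.842; U = 7.03 + 0.842 × 2.14 = 8.83.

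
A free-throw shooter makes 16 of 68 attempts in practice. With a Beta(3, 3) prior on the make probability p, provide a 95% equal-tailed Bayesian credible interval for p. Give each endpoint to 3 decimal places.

[0.165, 0.361]

Posterior: Beta(3+16, 3+52) = Beta(19, 55).
Equal-tailed 95% interval: the 0.025 and 0.975 quantiles of Beta(19, 55).
Posterior mean ≈ 0.257, SD ≈ 0.050; a Normal approximation gives roughly [0.158, 0.356].
Exact: F⁻¹(0.025) = 0.165; F⁻¹(0.975) = 0.361.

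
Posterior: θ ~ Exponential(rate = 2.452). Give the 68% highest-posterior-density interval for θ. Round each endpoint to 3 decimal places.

The exponential density is strictly decreasing on [0, ∞), so the HPD interval is anchored at 0: [0, q] with P(θ ≤ q) = 0.68.
q = −ln(1 − 0.68) / 2.452 = 1.1394 / 2.452 = 0.465.

[0.000, 0.465]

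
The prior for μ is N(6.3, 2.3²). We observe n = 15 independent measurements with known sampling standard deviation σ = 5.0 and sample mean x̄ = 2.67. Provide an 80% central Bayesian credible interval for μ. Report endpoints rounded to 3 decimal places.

[2.097, 4.982]

Posterior precision = 1/2.3² + 15/5.0² = 0.1890 + 0.6000 = 0.7890, so posterior SD = 1.1258.
Posterior mean = (6.3/2.3² + 15·2.67/5.0²) / 0.7890 = 3.5397.
Interval: 3.5397 ± 1.282 × 1.1258 → [2.097, 4.982].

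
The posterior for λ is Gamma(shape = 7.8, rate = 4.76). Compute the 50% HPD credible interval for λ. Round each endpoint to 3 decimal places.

The posterior is unimodal and skewed, so the HPD interval has equal density at both endpoints and is the shortest 50% interval.
Solving f(1.086) = f(1.836) with F(1.836) − F(1.086) = 0.50 gives [1.086, 1.836].
For comparison, the equal-tailed interval is [1.214, 1.987]; the HPD is narrower and shifted toward the mode.

[1.086, 1.836]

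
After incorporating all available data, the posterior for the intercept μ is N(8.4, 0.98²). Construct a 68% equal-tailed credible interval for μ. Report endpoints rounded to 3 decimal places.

The posterior is symmetric, so the 68% equal-tailed interval is μ = 8.4 ± z·0.98 with z = 0.994.
Half-width: 0.994 × 0.98 = 0.975.
8.4 − 0.975 = 7.425; 8.4 + 0.975 = 9.375.

[7.425, 9.375]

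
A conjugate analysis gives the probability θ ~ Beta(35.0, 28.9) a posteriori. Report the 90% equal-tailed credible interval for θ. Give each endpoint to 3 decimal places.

Posterior: Beta(35.0, 28.9).
Equal-tailed 90% interval: the 0.05 and 0.95 quantiles of Beta(35.0, 28.9).
Posterior mean ≈ 0.548, SD ≈ 0.062; a Normal approximation gives roughly [0.446, 0.649].
Exact: F⁻¹(0.05) = 0.445; F⁻¹(0.95) = 0.649.

[0.445, 0.649]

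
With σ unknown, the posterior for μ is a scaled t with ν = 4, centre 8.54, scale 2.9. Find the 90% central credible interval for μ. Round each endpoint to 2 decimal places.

The t_4 distribution is symmetric; the 90% interval is 8.54 ± t·2.9 with t_{0.95,4} = 2.132.
Half-width: 2.132 × 2.9 = 6.18.
8.54 − 6.18 = 2.36; 8.54 + 6.18 = 14.72.

[2.36, 14.72]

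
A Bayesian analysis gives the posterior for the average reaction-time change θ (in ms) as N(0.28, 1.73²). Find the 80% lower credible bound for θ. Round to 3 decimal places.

-1.176

Need L with P(θ ≥ L) = 0.80: L = 0.28 − z_{0.2}·1.73.
z = 0.842; L = 0.28 − 0.842 × 1.73 = -1.176.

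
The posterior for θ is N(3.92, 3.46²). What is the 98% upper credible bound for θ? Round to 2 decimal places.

11.03

Need U with P(θ ≤ U) = 0.98: U = 3.92 + z_{0.02}·3.46.
z = 2.054; U = 3.92 + 2.054 × 3.46 = 11.03.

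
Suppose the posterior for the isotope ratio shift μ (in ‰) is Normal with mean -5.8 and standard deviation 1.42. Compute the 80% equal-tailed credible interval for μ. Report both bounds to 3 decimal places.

The posterior is symmetric, so the 80% equal-tailed interval is μ = -5.8 ± z·1.42 with z = 1.282.
Half-width: 1.282 × 1.42 = 1.820.
-5.8 − 1.820 = -7.620; -5.8 + 1.820 = -3.980.

[-7.620, -3.980]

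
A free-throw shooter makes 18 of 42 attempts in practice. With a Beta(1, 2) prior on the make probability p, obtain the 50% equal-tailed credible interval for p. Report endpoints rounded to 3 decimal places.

[0.372, 0.471]

Posterior: Beta(1+18, 2+24) = Beta(19, 26).
Equal-tailed 50% interval: the 0.25 and 0.75 quantiles of Beta(19, 26).
Posterior mean ≈ 0.422, SD ≈ 0.073; a Normal approximation gives roughly [0.373, 0.471].
Exact: F⁻¹(0.25) = 0.372; F⁻¹(0.75) = 0.471.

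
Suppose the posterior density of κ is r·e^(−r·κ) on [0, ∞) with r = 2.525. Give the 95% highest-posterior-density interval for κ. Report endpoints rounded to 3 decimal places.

[0.000, 1.186]

The exponential density is strictly decreasing on [0, ∞), so the HPD interval is anchored at 0: [0, q] with P(κ ≤ q) = 0.95.
q = −ln(1 − 0.95) / 2.525 = 2.9957 / 2.525 = 1.186.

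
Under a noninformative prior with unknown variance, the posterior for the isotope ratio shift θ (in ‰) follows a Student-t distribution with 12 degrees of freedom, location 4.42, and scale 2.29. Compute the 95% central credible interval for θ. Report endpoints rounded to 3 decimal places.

[-0.569, 9.409]

The t_12 distribution is symmetric; the 95% interval is 4.42 ± t·2.29 with t_{0.975,12} = 2.179.
Half-width: 2.179 × 2.29 = 4.989.
4.42 − 4.989 = -0.569; 4.42 + 4.989 = 9.409.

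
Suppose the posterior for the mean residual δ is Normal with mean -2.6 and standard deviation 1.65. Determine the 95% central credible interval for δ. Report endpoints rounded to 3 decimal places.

[-5.834, 0.634]

The posterior is symmetric, so the 95% equal-tailed interval is δ = -2.6 ± z·1.65 with z = 1.960.
Half-width: 1.960 × 1.65 = 3.234.
-2.6 − 3.234 = -5.834; -2.6 + 3.234 = 0.634.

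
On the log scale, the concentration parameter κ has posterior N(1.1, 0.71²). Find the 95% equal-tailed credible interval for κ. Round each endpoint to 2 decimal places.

[0.75, 12.08]

On the log scale the 95% interval is 1.1 ± 1.960 × 0.71 = [-0.2916, 2.4916].
Exponentiate: [e^-0.2916, e^2.4916] = [0.75, 12.08].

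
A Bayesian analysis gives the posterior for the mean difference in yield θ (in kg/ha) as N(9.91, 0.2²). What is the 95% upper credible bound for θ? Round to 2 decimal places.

10.24

Need U with P(θ ≤ U) = 0.95: U = 9.91 + z_{0.05}·0.2.
z = 1.645; U = 9.91 + 1.645 × 0.2 = 10.24.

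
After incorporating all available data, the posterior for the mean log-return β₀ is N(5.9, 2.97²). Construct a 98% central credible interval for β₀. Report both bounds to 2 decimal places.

The posterior is symmetric, so the 98% equal-tailed interval is β₀ = 5.9 ± z·2.97 with z = 2.326.
Half-width: 2.326 × 2.97 = 6.91.
5.9 − 6.91 = -1.01; 5.9 + 6.91 = 12.81.

[-1.01, 12.81]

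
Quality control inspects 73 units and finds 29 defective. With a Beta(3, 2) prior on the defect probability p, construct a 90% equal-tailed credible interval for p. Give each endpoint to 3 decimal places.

Posterior: Beta(3+29, 2+44) = Beta(32, 46).
Equal-tailed 90% interval: the 0.05 and 0.95 quantiles of Beta(32, 46).
Posterior mean ≈ 0.410, SD ≈ 0.055; a Normal approximation gives roughly [0.319, 0.501].
Exact: F⁻¹(0.05) = 0.320; F⁻¹(0.95) = 0.503.

[0.320, 0.503]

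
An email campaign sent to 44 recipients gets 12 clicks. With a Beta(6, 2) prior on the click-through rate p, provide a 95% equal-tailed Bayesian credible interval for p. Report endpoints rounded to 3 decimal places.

Posterior: Beta(6+12, 2+32) = Beta(18, 34).
Equal-tailed 95% interval: the 0.025 and 0.975 quantiles of Beta(18, 34).
Posterior mean ≈ 0.346, SD ≈ 0.065; a Normal approximation gives roughly [0.218, 0.474].
Exact: F⁻¹(0.025) = 0.224; F⁻¹(0.975) = 0.479.

[0.224, 0.479]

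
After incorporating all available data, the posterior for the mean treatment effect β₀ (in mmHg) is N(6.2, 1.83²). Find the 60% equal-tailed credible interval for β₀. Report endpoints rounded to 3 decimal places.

The posterior is symmetric, so the 60% equal-tailed interval is β₀ = 6.2 ± z·1.83 with z = 0.842.
Half-width: 0.842 × 1.83 = 1.540.
6.2 − 1.540 = 4.660; 6.2 + 1.540 = 7.740.

[4.660, 7.740]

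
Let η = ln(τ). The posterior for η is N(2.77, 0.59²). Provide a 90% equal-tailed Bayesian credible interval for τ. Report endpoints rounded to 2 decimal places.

[6.05, 42.12]

On the log scale the 90% interval is 2.77 ± 1.645 × 0.59 = [1.7995, 3.7405].
Exponentiate: [e^1.7995, e^3.7405] = [6.05, 42.12].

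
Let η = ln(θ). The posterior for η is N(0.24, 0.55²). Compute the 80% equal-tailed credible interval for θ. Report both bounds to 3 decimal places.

[0.628, 2.572]

On the log scale the 80% interval is 0.24 ± 1.282 × 0.55 = [-0.4649, 0.9449].
Exponentiate: [e^-0.4649, e^0.9449] = [0.628, 2.572].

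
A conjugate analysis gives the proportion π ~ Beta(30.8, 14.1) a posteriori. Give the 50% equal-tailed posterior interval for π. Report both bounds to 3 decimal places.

[0.641, 0.734]

Posterior: Beta(30.8, 14.1).
Equal-tailed 50% interval: the 0.25 and 0.75 quantiles of Beta(30.8, 14.1).
Posterior mean ≈ 0.686, SD ≈ 0.069; a Normal approximation gives roughly [0.640, 0.732].
Exact: F⁻¹(0.25) = 0.641; F⁻¹(0.75) = 0.734.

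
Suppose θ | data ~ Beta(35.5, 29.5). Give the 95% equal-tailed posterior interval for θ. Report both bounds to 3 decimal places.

[0.425, 0.665]

Posterior: Beta(35.5, 29.5).
Equal-tailed 95% interval: the 0.025 and 0.975 quantiles of Beta(35.5, 29.5).
Posterior mean ≈ 0.546, SD ≈ 0.061; a Normal approximation gives roughly [0.426, 0.666].
Exact: F⁻¹(0.025) = 0.425; F⁻¹(0.975) = 0.665.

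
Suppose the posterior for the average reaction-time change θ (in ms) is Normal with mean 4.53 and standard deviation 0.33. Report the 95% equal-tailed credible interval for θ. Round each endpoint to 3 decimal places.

[3.883, 5.177]

The posterior is symmetric, so the 95% equal-tailed interval is θ = 4.53 ± z·0.33 with z = 1.960.
Half-width: 1.960 × 0.33 = 0.647.
4.53 − 0.647 = 3.883; 4.53 + 0.647 = 5.177.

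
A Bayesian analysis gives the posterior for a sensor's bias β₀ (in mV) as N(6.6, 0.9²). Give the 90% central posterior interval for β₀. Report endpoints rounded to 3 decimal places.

[5.120, 8.080]

The posterior is symmetric, so the 90% equal-tailed interval is β₀ = 6.6 ± z·0.9 with z = 1.645.
Half-width: 1.645 × 0.9 = 1.480.
6.6 − 1.480 = 5.120; 6.6 + 1.480 = 8.080.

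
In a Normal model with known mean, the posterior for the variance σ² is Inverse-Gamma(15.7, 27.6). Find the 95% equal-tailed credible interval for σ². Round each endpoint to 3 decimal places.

[1.133, 3.094]

Inverse-Gamma(15.7, 27.6) quantiles: F⁻¹(0.025) and F⁻¹(0.975).
Equivalently, 1/σ² ~ Gamma(15.7, rate = 27.6); invert its 0.975 and 0.025 quantiles.
Posterior mean ≈ 1.878, SD ≈ 0.507; a Normal approximation gives roughly [0.883, 2.872].
Exact: lower = 1.133; upper = 3.094.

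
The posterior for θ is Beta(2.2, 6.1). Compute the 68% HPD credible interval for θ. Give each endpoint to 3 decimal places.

[0.076, 0.358]

The posterior is unimodal and skewed, so the HPD interval has equal density at both endpoints and is the shortest 68% interval.
Solving f(0.076) = f(0.358) with F(0.358) − F(0.076) = 0.68 gives [0.076, 0.358].
For comparison, the equal-tailed interval is [0.118, 0.415]; the HPD is narrower and shifted toward the mode.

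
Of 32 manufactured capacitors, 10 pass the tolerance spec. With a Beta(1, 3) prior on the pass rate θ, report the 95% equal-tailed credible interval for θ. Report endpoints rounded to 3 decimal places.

Posterior: Beta(1+10, 3+22) = Beta(11, 25).
Equal-tailed 95% interval: the 0.025 and 0.975 quantiles of Beta(11, 25).
Posterior mean ≈ 0.306, SD ≈ 0.076; a Normal approximation gives roughly [0.157, 0.454].
Exact: F⁻¹(0.025) = 0.169; F⁻¹(0.975) = 0.463.

[0.169, 0.463]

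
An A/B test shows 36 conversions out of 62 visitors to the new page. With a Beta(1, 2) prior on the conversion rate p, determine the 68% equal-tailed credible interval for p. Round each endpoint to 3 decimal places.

[0.508, 0.630]

Posterior: Beta(1+36, 2+26) = Beta(37, 28).
Equal-tailed 68% interval: the 0.16 and 0.84 quantiles of Beta(37, 28).
Posterior mean ≈ 0.569, SD ≈ 0.061; a Normal approximation gives roughly [0.509, 0.630].
Exact: F⁻¹(0.16) = 0.508; F⁻¹(0.84) = 0.630.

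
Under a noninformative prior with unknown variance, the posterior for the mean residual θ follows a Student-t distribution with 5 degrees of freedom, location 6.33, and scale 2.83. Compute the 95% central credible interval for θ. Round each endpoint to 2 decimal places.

The t_5 distribution is symmetric; the 95% interval is 6.33 ± t·2.83 with t_{0.975,5} = 2.571.
Half-width: 2.571 × 2.83 = 7.27.
6.33 − 7.27 = -0.94; 6.33 + 7.27 = 13.60.

[-0.94, 13.60]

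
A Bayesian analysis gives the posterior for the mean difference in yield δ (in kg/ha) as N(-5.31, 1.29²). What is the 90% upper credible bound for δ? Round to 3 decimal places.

-3.657

Need U with P(δ ≤ U) = 0.90: U = -5.31 + z_{0.1}·1.29.
z = 1.282; U = -5.31 + 1.282 × 1.29 = -3.657.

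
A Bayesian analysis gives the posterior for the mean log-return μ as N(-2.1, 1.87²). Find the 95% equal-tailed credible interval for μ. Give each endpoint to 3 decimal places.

[-5.765, 1.565]

The posterior is symmetric, so the 95% equal-tailed interval is μ = -2.1 ± z·1.87 with z = 1.960.
Half-width: 1.960 × 1.87 = 3.665.
-2.1 − 3.665 = -5.765; -2.1 + 3.665 = 1.565.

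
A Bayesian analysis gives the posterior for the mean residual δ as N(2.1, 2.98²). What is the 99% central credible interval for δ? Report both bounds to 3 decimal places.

[-5.576, 9.776]

The posterior is symmetric, so the 99% equal-tailed interval is δ = 2.1 ± z·2.98 with z = 2.576.
Half-width: 2.576 × 2.98 = 7.676.
2.1 − 7.676 = -5.576; 2.1 + 7.676 = 9.776.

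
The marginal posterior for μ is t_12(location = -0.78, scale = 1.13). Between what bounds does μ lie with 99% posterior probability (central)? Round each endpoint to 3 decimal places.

[-4.232, 2.672]

The t_12 distribution is symmetric; the 99% interval is -0.78 ± t·1.13 with t_{0.995,12} = 3.055.
Half-width: 3.055 × 1.13 = 3.452.
-0.78 − 3.452 = -4.232; -0.78 + 3.452 = 2.672.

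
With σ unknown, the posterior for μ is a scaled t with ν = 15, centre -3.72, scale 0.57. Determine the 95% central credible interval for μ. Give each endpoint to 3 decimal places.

[-4.935, -2.505]

The t_15 distribution is symmetric; the 95% interval is -3.72 ± t·0.57 with t_{0.975,15} = 2.131.
Half-width: 2.131 × 0.57 = 1.215.
-3.72 − 1.215 = -4.935; -3.72 + 1.215 = -2.505.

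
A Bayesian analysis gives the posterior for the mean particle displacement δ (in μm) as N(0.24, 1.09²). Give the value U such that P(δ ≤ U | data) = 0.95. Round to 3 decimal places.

2.033

Need U with P(δ ≤ U) = 0.95: U = 0.24 + z_{0.05}·1.09.
z = 1.645; U = 0.24 + 1.645 × 1.09 = 2.033.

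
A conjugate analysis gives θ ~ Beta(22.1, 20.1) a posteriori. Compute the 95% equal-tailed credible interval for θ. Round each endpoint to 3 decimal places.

[0.374, 0.671]

Posterior: Beta(22.1, 20.1).
Equal-tailed 95% interval: the 0.025 and 0.975 quantiles of Beta(22.1, 20.1).
Posterior mean ≈ 0.524, SD ≈ 0.076; a Normal approximation gives roughly [0.375, 0.673].
Exact: F⁻¹(0.025) = 0.374; F⁻¹(0.975) = 0.671.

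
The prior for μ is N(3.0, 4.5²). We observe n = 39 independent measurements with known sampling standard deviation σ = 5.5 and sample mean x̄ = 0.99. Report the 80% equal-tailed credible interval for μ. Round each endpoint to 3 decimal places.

[-0.044, 2.172]

Posterior precision = 1/4.5² + 39/5.5² = 0.0494 + 1.2893 = 1.3386, so posterior SD = 0.8643.
Posterior mean = (3.0/4.5² + 39·0.99/5.5²) / 1.3386 = 1.0641.
Interval: 1.0641 ± 1.282 × 0.8643 → [-0.044, 2.172].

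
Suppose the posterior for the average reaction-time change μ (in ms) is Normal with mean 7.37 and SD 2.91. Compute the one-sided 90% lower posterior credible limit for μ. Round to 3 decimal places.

Need L with P(μ ≥ L) = 0.90: L = 7.37 − z_{0.1}·2.91.
z = 1.282; L = 7.37 − 1.282 × 2.91 = 3.641.

3.641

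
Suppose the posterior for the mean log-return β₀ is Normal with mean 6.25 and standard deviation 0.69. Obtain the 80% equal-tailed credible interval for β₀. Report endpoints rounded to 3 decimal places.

The posterior is symmetric, so the 80% equal-tailed interval is β₀ = 6.25 ± z·0.69 with z = 1.282.
Half-width: 1.282 × 0.69 = 0.884.
6.25 − 0.884 = 5.366; 6.25 + 0.884 = 7.134.

[5.366, 7.134]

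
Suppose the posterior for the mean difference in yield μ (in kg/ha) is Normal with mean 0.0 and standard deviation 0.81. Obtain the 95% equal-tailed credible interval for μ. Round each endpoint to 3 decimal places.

The posterior is symmetric, so the 95% equal-tailed interval is μ = 0.0 ± z·0.81 with z = 1.960.
Half-width: 1.960 × 0.81 = 1.588.
0.0 − 1.588 = -1.588; 0.0 + 1.588 = 1.588.

[-1.588, 1.588]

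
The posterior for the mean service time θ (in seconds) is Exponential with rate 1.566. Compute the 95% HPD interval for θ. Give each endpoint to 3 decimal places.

[0.000, 1.913]

The exponential density is strictly decreasing on [0, ∞), so the HPD interval is anchored at 0: [0, q] with P(θ ≤ q) = 0.95.
q = −ln(1 − 0.95) / 1.566 = 2.9957 / 1.566 = 1.913.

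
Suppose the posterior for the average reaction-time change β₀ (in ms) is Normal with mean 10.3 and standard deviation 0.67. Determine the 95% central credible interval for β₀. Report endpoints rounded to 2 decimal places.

The posterior is symmetric, so the 95% equal-tailed interval is β₀ = 10.3 ± z·0.67 with z = 1.960.
Half-width: 1.960 × 0.67 = 1.31.
10.3 − 1.31 = 8.99; 10.3 + 1.31 = 11.61.

[8.99, 11.61]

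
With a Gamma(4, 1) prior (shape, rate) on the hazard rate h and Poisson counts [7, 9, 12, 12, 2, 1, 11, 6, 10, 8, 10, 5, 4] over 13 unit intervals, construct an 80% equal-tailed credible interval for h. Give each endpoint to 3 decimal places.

Posterior: Gamma(4+97, 1+13) = Gamma(101, 14) (shape, rate).
Equal-tailed 80% interval: Gamma(101, 14) quantiles at 0.1 and 0.9.
Posterior mean ≈ 7.214, SD ≈ 0.718; a Normal approximation gives roughly [6.294, 8.134].
Exact: lower = 6.311; upper = 8.148.

[6.311, 8.148]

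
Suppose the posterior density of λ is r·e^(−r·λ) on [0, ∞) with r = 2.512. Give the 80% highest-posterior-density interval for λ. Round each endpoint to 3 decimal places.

[0.000, 0.641]

The exponential density is strictly decreasing on [0, ∞), so the HPD interval is anchored at 0: [0, q] with P(λ ≤ q) = 0.80.
q = −ln(1 − 0.80) / 2.512 = 1.6094 / 2.512 = 0.641.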